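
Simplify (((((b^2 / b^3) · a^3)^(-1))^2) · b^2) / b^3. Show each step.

a^(-6)b

(((((b^2 / b^3) · a^3)^(-1))^2) · b^2) / b^3
= ((((b^2 / b^3) · a^3)^(-2)) · b^2) / b^3    [power of a power]
= ((((b^2 / b^3)^(-2)) · ((a^3)^(-2))) · b^2) / b^3    [power of a product]
= (((((b^2)^(-2)) / ((b^3)^(-2))) · ((a^3)^(-2))) · b^2) / b^3    [power of a quotient]
= (((b^(-4) / ((b^3)^(-2))) · ((a^3)^(-2))) · b^2) / b^3    [power of a power]
= (((b^(-4) / b^(-6)) · ((a^3)^(-2))) · b^2) / b^3    [power of a power]
= ((b^2 · ((a^3)^(-2))) · b^2) / b^3    [quotient of powers]
= ((b^2 · a^(-6)) · b^2) / b^3    [power of a power]
= a^(-6)b    [quotient of powers; product of powers]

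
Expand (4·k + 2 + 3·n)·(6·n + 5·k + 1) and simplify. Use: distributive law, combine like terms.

(4·k + 2 + 3·n)·(6·n + 5·k + 1)
= 24·k·n + 20·k² + 4·k + 12·n + 10·k + 2 + 18·n² + 15·k·n + 3·n    [distributive law]
= 39·k·n + 20·k² + 14·k + 15·n + 2 + 18·n²    [combine like terms]

39·k·n + 20·k² + 14·k + 15·n + 2 + 18·n²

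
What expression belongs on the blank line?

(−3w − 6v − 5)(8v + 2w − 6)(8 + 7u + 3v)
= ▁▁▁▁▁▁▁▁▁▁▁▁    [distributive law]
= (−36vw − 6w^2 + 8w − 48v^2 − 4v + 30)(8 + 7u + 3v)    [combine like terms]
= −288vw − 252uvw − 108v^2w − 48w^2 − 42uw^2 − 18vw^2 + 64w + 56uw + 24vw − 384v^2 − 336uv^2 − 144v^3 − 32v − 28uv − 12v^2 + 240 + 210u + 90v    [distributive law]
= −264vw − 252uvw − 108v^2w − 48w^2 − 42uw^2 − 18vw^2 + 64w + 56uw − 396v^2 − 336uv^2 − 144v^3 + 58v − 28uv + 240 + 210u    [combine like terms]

Applying distributive law to the line above:

(−24vw − 6w^2 + 18w − 48v^2 − 12vw + 36v − 40v − 10w + 30)(8 + 7u + 3v)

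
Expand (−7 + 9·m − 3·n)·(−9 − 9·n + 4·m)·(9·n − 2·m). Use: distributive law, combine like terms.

(−7 + 9·m − 3·n)·(−9 − 9·n + 4·m)·(9·n − 2·m)
= (63 + 63·n − 28·m − 81·m − 81·m·n + 36·m^2 + 27·n + 27·n^2 − 12·m·n)·(9·n − 2·m)    [distributive law]
= (63 + 90·n − 109·m − 93·m·n + 36·m^2 + 27·n^2)·(9·n − 2·m)    [combine like terms]
= 567·n − 126·m + 810·n^2 − 180·m·n − 981·m·n + 218·m^2 − 837·m·n^2 + 186·m^2·n + 324·m^2·n − 72·m^3 + 243·n^3 − 54·m·n^2    [distributive law]
= 567·n − 126·m + 810·n^2 − 1161·m·n + 218·m^2 − 891·m·n^2 + 510·m^2·n − 72·m^3 + 243·n^3    [combine like terms]

567·n − 126·m + 810·n^2 − 1161·m·n + 218·m^2 − 891·m·n^2 + 510·m^2·n − 72·m^3 + 243·n^3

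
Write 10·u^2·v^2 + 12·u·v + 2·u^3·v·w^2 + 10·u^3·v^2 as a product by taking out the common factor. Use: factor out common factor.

10·u^2·v^2 + 12·u·v + 2·u^3·v·w^2 + 10·u^3·v^2
= 2(5·u^2·v^2 + 6·u·v + u^3·v·w^2 + 5·u^3·v^2)    [factor out 2]
= 2·u·v(5·u·v + 6 + u^2·w^2 + 5·u^2·v)    [factor out u·v]

2·u·v(5·u·v + 6 + u^2·w^2 + 5·u^2·v)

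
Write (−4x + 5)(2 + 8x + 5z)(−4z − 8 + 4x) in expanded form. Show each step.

132xz − 216x + 384x^2 + 48x^2z − 128x^3 + 80xz^2 − 240z − 80 − 100z^2

(−4x + 5)(2 + 8x + 5z)(−4z − 8 + 4x)
= (−8x − 32x^2 − 20xz + 10 + 40x + 25z)(−4z − 8 + 4x)    [distributive law]
= (32x − 32x^2 − 20xz + 10 + 25z)(−4z − 8 + 4x)    [combine like terms]
= −128xz − 256x + 128x^2 + 128x^2z + 256x^2 − 128x^3 + 80xz^2 + 160xz − 80x^2z − 40z − 80 + 40x − 100z^2 − 200z + 100xz    [distributive law]
= 132xz − 216x + 384x^2 + 48x^2z − 128x^3 + 80xz^2 − 240z − 80 − 100z^2    [combine like terms]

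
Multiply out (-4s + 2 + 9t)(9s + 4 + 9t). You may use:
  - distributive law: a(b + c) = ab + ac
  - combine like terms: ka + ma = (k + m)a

(-4s + 2 + 9t)(9s + 4 + 9t)
= -36s² - 16s - 36st + 18s + 8 + 18t + 81st + 36t + 81t²    [distributive law]
= -36s² + 2s + 45st + 8 + 54t + 81t²    [combine like terms]

-36s² + 2s + 45st + 8 + 54t + 81t²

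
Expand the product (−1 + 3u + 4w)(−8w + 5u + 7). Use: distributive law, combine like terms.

36w + 16u − 7 − 4uw + 15u² − 32w²

(−1 + 3u + 4w)(−8w + 5u + 7)
= 8w − 5u − 7 − 24uw + 15u² + 21u − 32w² + 20uw + 28w    [distributive law]
= 36w + 16u − 7 − 4uw + 15u² − 32w²    [combine like terms]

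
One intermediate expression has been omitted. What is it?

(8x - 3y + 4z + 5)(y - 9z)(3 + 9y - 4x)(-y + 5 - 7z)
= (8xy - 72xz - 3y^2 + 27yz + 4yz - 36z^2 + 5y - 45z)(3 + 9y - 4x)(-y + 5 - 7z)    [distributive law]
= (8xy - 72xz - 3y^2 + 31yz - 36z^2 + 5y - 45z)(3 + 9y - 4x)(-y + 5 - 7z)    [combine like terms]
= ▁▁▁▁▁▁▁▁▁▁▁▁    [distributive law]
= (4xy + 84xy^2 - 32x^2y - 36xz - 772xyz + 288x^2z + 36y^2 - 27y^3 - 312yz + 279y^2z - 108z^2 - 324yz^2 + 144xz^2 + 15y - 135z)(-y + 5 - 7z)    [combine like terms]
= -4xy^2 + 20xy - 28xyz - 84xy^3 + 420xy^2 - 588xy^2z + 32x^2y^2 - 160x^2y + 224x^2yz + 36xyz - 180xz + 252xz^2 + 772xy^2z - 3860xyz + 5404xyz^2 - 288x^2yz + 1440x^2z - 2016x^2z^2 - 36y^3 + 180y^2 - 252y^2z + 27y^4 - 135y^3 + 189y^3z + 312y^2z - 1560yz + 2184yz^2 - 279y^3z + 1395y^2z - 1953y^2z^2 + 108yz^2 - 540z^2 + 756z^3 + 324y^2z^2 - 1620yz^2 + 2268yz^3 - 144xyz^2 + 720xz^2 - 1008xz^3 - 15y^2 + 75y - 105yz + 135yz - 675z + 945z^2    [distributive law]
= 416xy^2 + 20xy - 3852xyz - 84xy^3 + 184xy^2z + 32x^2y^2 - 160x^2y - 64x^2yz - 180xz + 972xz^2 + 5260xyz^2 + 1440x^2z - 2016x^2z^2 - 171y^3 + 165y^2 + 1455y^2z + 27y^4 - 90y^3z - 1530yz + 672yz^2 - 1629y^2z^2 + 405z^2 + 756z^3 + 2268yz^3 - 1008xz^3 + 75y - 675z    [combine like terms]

By distributive law:

(24xy + 72xy^2 - 32x^2y - 216xz - 648xyz + 288x^2z - 9y^2 - 27y^3 + 12xy^2 + 93yz + 279y^2z - 124xyz - 108z^2 - 324yz^2 + 144xz^2 + 15y + 45y^2 - 20xy - 135z - 405yz + 180xz)(-y + 5 - 7z)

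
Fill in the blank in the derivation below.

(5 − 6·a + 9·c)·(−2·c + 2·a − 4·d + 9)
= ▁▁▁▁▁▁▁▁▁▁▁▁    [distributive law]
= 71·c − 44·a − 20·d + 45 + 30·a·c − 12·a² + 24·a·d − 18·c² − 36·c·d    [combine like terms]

By distributive law:

−10·c + 10·a − 20·d + 45 + 12·a·c − 12·a² + 24·a·d − 54·a − 18·c² + 18·a·c − 36·c·d + 81·c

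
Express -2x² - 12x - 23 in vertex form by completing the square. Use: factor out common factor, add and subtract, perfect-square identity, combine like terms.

-2x² - 12x - 23
= -2(x² + 6x) - 23    [factor out -2 from the x-terms]
= -2(x² + 6x + 9 - 9) - 23    [add and subtract 9 inside the bracket]
= -2(x + 3)² + 18 - 23    [perfect-square identity]
= -2(x + 3)² - 5    [combine constants]

-2(x + 3)² - 5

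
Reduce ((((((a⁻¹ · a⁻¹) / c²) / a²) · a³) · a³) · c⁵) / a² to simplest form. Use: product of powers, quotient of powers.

((((((a⁻¹ · a⁻¹) / c²) / a²) · a³) · a³) · c⁵) / a²
= (((((a⁻² / c²) / a²) · a³) · a³) · c⁵) / a²    [product of powers]
= c³    [quotient of powers; product of powers]

c³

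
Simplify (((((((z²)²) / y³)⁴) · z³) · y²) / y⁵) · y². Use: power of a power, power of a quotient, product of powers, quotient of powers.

y⁻¹³z¹⁹

(((((((z²)²) / y³)⁴) · z³) · y²) / y⁵) · y²
= (((((((z²)²)⁴) / ((y³)⁴)) · z³) · y²) / y⁵) · y²    [power of a quotient]
= ((((((z²)⁸) / ((y³)⁴)) · z³) · y²) / y⁵) · y²    [power of a power]
= ((((z¹⁶ / ((y³)⁴)) · z³) · y²) / y⁵) · y²    [power of a power]
= ((((z¹⁶ / y¹²) · z³) · y²) / y⁵) · y²    [power of a power]
= y⁻¹³z¹⁹    [quotient of powers; product of powers]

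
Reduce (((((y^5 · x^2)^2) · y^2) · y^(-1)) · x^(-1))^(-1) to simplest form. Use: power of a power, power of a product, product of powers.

(((((y^5 · x^2)^2) · y^2) · y^(-1)) · x^(-1))^(-1)
= (((((y^5 · x^2)^2) · y^2) · y^(-1))^(-1)) · ((x^(-1))^(-1))    [power of a product]
= (((((y^5 · x^2)^2) · y^2)^(-1)) · ((y^(-1))^(-1))) · ((x^(-1))^(-1))    [power of a product]
= (((((y^5 · x^2)^2)^(-1)) · ((y^2)^(-1))) · ((y^(-1))^(-1))) · ((x^(-1))^(-1))    [power of a product]
= ((((y^5 · x^2)^(-2)) · ((y^2)^(-1))) · ((y^(-1))^(-1))) · ((x^(-1))^(-1))    [power of a power]
= (((((y^5)^(-2)) · ((x^2)^(-2))) · ((y^2)^(-1))) · ((y^(-1))^(-1))) · ((x^(-1))^(-1))    [power of a product]
= (((y^(-10) · ((x^2)^(-2))) · ((y^2)^(-1))) · ((y^(-1))^(-1))) · ((x^(-1))^(-1))    [power of a power]
= (((y^(-10) · x^(-4)) · ((y^2)^(-1))) · ((y^(-1))^(-1))) · ((x^(-1))^(-1))    [power of a power]
= (((y^(-10) · x^(-4)) · y^(-2)) · ((y^(-1))^(-1))) · ((x^(-1))^(-1))    [power of a power]
= (((y^(-10) · x^(-4)) · y^(-2)) · y) · ((x^(-1))^(-1))    [power of a power]
= (((y^(-10) · x^(-4)) · y^(-2)) · y) · x    [power of a power]
= x^(-3)y^(-11)    [product of powers]

x^(-3)y^(-11)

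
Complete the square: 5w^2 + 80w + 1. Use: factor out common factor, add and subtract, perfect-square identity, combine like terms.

5(w + 8)^2 - 319

5w^2 + 80w + 1
= 5(w^2 + 16w) + 1    [factor out 5 from the w-terms]
= 5(w^2 + 16w + 64 - 64) + 1    [add and subtract 64 inside the bracket]
= 5(w + 8)^2 - 320 + 1    [perfect-square identity]
= 5(w + 8)^2 - 319    [combine constants]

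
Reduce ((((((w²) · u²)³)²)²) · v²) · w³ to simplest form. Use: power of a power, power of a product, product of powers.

((((((w²) · u²)³)²)²) · v²) · w³
= (((((w²) · u²)³)⁴) · v²) · w³    [power of a power]
= ((((w²) · u²)¹²) · v²) · w³    [power of a power]
= ((((w²)¹²) · ((u²)¹²)) · v²) · w³    [power of a product]
= (((w²⁴) · ((u²)¹²)) · v²) · w³    [power of a power]
= ((w²⁴ · u²⁴) · v²) · w³    [power of a power]
= u²⁴·v²·w²⁷    [product of powers]

u²⁴·v²·w²⁷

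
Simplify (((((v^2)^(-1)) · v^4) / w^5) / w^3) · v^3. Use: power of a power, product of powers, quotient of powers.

(((((v^2)^(-1)) · v^4) / w^5) / w^3) · v^3
= (((v^(-2) · v^4) / w^5) / w^3) · v^3    [power of a power]
= ((v^2 / w^5) / w^3) · v^3    [product of powers]
= v^5w^(-8)    [quotient of powers; product of powers]

v^5w^(-8)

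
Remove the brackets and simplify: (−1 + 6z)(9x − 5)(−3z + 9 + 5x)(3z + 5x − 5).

2349xz^2 + 330x^2z − 3408xz − 55x^2 + 505x − 225x^3 − 1305z^2 + 1560z − 225 − 486xz^3 + 1350x^3z + 270z^3

(−1 + 6z)(9x − 5)(−3z + 9 + 5x)(3z + 5x − 5)
= (−9x + 5 + 54xz − 30z)(−3z + 9 + 5x)(3z + 5x − 5)    [distributive law]
= (27xz − 81x − 45x^2 − 15z + 45 + 25x − 162xz^2 + 486xz + 270x^2z + 90z^2 − 270z − 150xz)(3z + 5x − 5)    [distributive law]
= (363xz − 56x − 45x^2 − 285z + 45 − 162xz^2 + 270x^2z + 90z^2)(3z + 5x − 5)    [combine like terms]
= 1089xz^2 + 1815x^2z − 1815xz − 168xz − 280x^2 + 280x − 135x^2z − 225x^3 + 225x^2 − 855z^2 − 1425xz + 1425z + 135z + 225x − 225 − 486xz^3 − 810x^2z^2 + 810xz^2 + 810x^2z^2 + 1350x^3z − 1350x^2z + 270z^3 + 450xz^2 − 450z^2    [distributive law]
= 2349xz^2 + 330x^2z − 3408xz − 55x^2 + 505x − 225x^3 − 1305z^2 + 1560z − 225 − 486xz^3 + 1350x^3z + 270z^3    [combine like terms]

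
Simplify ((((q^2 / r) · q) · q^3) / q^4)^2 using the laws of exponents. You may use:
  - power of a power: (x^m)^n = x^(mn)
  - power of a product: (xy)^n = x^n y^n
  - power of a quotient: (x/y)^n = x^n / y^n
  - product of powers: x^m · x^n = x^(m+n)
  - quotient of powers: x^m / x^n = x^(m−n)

((((q^2 / r) · q) · q^3) / q^4)^2
= ((((q^2 / r) · q) · q^3)^2) / ((q^4)^2)    [power of a quotient]
= ((((q^2 / r) · q)^2) · ((q^3)^2)) / ((q^4)^2)    [power of a product]
= ((((q^2 / r)^2) · (q^2)) · ((q^3)^2)) / ((q^4)^2)    [power of a product]
= (((((q^2)^2) / (r^2)) · (q^2)) · ((q^3)^2)) / ((q^4)^2)    [power of a quotient]
= (((q^4 / (r^2)) · (q^2)) · ((q^3)^2)) / ((q^4)^2)    [power of a power]
= (((q^4 / r^2) · q^2) · q^6) / ((q^4)^2)    [power of a power]
= (((q^4 / r^2) · q^2) · q^6) / q^8    [power of a power]
= q^4·r^(-2)    [quotient of powers; product of powers]

q^4·r^(-2)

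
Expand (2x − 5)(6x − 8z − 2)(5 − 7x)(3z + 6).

(2x − 5)(6x − 8z − 2)(5 − 7x)(3z + 6)
= (12x^2 − 16xz − 4x − 30x + 40z + 10)(5 − 7x)(3z + 6)    [distributive law]
= (12x^2 − 16xz − 34x + 40z + 10)(5 − 7x)(3z + 6)    [combine like terms]
= (60x^2 − 84x^3 − 80xz + 112x^2z − 170x + 238x^2 + 200z − 280xz + 50 − 70x)(3z + 6)    [distributive law]
= (298x^2 − 84x^3 − 360xz + 112x^2z − 240x + 200z + 50)(3z + 6)    [combine like terms]
= 894x^2z + 1788x^2 − 252x^3z − 504x^3 − 1080xz^2 − 2160xz + 336x^2z^2 + 672x^2z − 720xz − 1440x + 600z^2 + 1200z + 150z + 300    [distributive law]
= 1566x^2z + 1788x^2 − 252x^3z − 504x^3 − 1080xz^2 − 2880xz + 336x^2z^2 − 1440x + 600z^2 + 1350z + 300    [combine like terms]

1566x^2z + 1788x^2 − 252x^3z − 504x^3 − 1080xz^2 − 2880xz + 336x^2z^2 − 1440x + 600z^2 + 1350z + 300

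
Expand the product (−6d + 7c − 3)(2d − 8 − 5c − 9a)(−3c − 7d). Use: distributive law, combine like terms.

−272cd^2 + 84d^3 + 161cd − 294d^2 + 113c^2d + 279acd − 378ad^2 + 123c^2 + 105c^3 + 189ac^2 − 72c − 168d − 81ac − 189ad

(−6d + 7c − 3)(2d − 8 − 5c − 9a)(−3c − 7d)
= (−12d^2 + 48d + 30cd + 54ad + 14cd − 56c − 35c^2 − 63ac − 6d + 24 + 15c + 27a)(−3c − 7d)    [distributive law]
= (−12d^2 + 42d + 44cd + 54ad − 41c − 35c^2 − 63ac + 24 + 27a)(−3c − 7d)    [combine like terms]
= 36cd^2 + 84d^3 − 126cd − 294d^2 − 132c^2d − 308cd^2 − 162acd − 378ad^2 + 123c^2 + 287cd + 105c^3 + 245c^2d + 189ac^2 + 441acd − 72c − 168d − 81ac − 189ad    [distributive law]
= −272cd^2 + 84d^3 + 161cd − 294d^2 + 113c^2d + 279acd − 378ad^2 + 123c^2 + 105c^3 + 189ac^2 − 72c − 168d − 81ac − 189ad    [combine like terms]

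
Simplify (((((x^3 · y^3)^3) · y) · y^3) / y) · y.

x^9y^13

(((((x^3 · y^3)^3) · y) · y^3) / y) · y
= ((((((x^3)^3) · ((y^3)^3)) · y) · y^3) / y) · y    [power of a product]
= ((((x^9 · ((y^3)^3)) · y) · y^3) / y) · y    [power of a power]
= ((((x^9 · y^9) · y) · y^3) / y) · y    [power of a power]
= x^9y^13    [quotient of powers; product of powers]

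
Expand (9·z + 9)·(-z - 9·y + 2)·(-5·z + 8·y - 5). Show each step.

(9·z + 9)·(-z - 9·y + 2)·(-5·z + 8·y - 5)
= (-9·z^2 - 81·y·z + 18·z - 9·z - 81·y + 18)·(-5·z + 8·y - 5)    [distributive law]
= (-9·z^2 - 81·y·z + 9·z - 81·y + 18)·(-5·z + 8·y - 5)    [combine like terms]
= 45·z^3 - 72·y·z^2 + 45·z^2 + 405·y·z^2 - 648·y^2·z + 405·y·z - 45·z^2 + 72·y·z - 45·z + 405·y·z - 648·y^2 + 405·y - 90·z + 144·y - 90    [distributive law]
= 45·z^3 + 333·y·z^2 - 648·y^2·z + 882·y·z - 135·z - 648·y^2 + 549·y - 90    [combine like terms]

45·z^3 + 333·y·z^2 - 648·y^2·z + 882·y·z - 135·z - 648·y^2 + 549·y - 90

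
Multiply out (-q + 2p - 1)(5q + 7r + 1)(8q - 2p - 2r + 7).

(-q + 2p - 1)(5q + 7r + 1)(8q - 2p - 2r + 7)
= (-5q^2 - 7qr - q + 10pq + 14pr + 2p - 5q - 7r - 1)(8q - 2p - 2r + 7)    [distributive law]
= (-5q^2 - 7qr - 6q + 10pq + 14pr + 2p - 7r - 1)(8q - 2p - 2r + 7)    [combine like terms]
= -40q^3 + 10pq^2 + 10q^2r - 35q^2 - 56q^2r + 14pqr + 14qr^2 - 49qr - 48q^2 + 12pq + 12qr - 42q + 80pq^2 - 20p^2q - 20pqr + 70pq + 112pqr - 28p^2r - 28pr^2 + 98pr + 16pq - 4p^2 - 4pr + 14p - 56qr + 14pr + 14r^2 - 49r - 8q + 2p + 2r - 7    [distributive law]
= -40q^3 + 90pq^2 - 46q^2r - 83q^2 + 106pqr + 14qr^2 - 93qr + 98pq - 50q - 20p^2q - 28p^2r - 28pr^2 + 108pr - 4p^2 + 16p + 14r^2 - 47r - 7    [combine like terms]

-40q^3 + 90pq^2 - 46q^2r - 83q^2 + 106pqr + 14qr^2 - 93qr + 98pq - 50q - 20p^2q - 28p^2r - 28pr^2 + 108pr - 4p^2 + 16p + 14r^2 - 47r - 7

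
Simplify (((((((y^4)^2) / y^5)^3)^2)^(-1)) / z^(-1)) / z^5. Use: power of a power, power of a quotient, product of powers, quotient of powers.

(((((((y^4)^2) / y^5)^3)^2)^(-1)) / z^(-1)) / z^5
= ((((((y^4)^2) / y^5)^3)^(-2)) / z^(-1)) / z^5    [power of a power]
= (((((y^4)^2) / y^5)^(-6)) / z^(-1)) / z^5    [power of a power]
= (((((y^4)^2)^(-6)) / ((y^5)^(-6))) / z^(-1)) / z^5    [power of a quotient]
= ((((y^4)^(-12)) / ((y^5)^(-6))) / z^(-1)) / z^5    [power of a power]
= ((y^(-48) / ((y^5)^(-6))) / z^(-1)) / z^5    [power of a power]
= ((y^(-48) / y^(-30)) / z^(-1)) / z^5    [power of a power]
= (y^(-18) / z^(-1)) / z^5    [quotient of powers]
= y^(-18)z^(-4)    [quotient of powers; product of powers]

y^(-18)z^(-4)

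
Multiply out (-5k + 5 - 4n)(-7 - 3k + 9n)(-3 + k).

-95k - 25k² + 15k³ + 172kn - 33k²n + 105 - 219n + 108n² - 36kn²

(-5k + 5 - 4n)(-7 - 3k + 9n)(-3 + k)
= (35k + 15k² - 45kn - 35 - 15k + 45n + 28n + 12kn - 36n²)(-3 + k)    [distributive law]
= (20k + 15k² - 33kn - 35 + 73n - 36n²)(-3 + k)    [combine like terms]
= -60k + 20k² - 45k² + 15k³ + 99kn - 33k²n + 105 - 35k - 219n + 73kn + 108n² - 36kn²    [distributive law]
= -95k - 25k² + 15k³ + 172kn - 33k²n + 105 - 219n + 108n² - 36kn²    [combine like terms]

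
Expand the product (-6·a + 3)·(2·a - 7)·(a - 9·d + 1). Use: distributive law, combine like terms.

-12·a^3 + 108·a^2·d + 36·a^2 - 432·a·d + 27·a + 189·d - 21

(-6·a + 3)·(2·a - 7)·(a - 9·d + 1)
= (-12·a^2 + 42·a + 6·a - 21)·(a - 9·d + 1)    [distributive law]
= (-12·a^2 + 48·a - 21)·(a - 9·d + 1)    [combine like terms]
= -12·a^3 + 108·a^2·d - 12·a^2 + 48·a^2 - 432·a·d + 48·a - 21·a + 189·d - 21    [distributive law]
= -12·a^3 + 108·a^2·d + 36·a^2 - 432·a·d + 27·a + 189·d - 21    [combine like terms]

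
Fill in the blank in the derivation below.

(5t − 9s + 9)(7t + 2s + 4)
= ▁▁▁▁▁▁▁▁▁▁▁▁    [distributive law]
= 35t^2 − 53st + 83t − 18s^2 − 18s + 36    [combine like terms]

Applying distributive law to the line above:

35t^2 + 10st + 20t − 63st − 18s^2 − 36s + 63t + 18s + 36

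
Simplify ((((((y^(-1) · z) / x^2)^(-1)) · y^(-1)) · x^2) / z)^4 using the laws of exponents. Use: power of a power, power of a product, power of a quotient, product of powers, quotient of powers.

x^16·z^(-8)

((((((y^(-1) · z) / x^2)^(-1)) · y^(-1)) · x^2) / z)^4
= ((((((y^(-1) · z) / x^2)^(-1)) · y^(-1)) · x^2)^4) / (z^4)    [power of a quotient]
= ((((((y^(-1) · z) / x^2)^(-1)) · y^(-1))^4) · ((x^2)^4)) / (z^4)    [power of a product]
= ((((((y^(-1) · z) / x^2)^(-1))^4) · ((y^(-1))^4)) · ((x^2)^4)) / (z^4)    [power of a product]
= (((((y^(-1) · z) / x^2)^(-4)) · ((y^(-1))^4)) · ((x^2)^4)) / (z^4)    [power of a power]
= (((((y^(-1) · z)^(-4)) / ((x^2)^(-4))) · ((y^(-1))^4)) · ((x^2)^4)) / (z^4)    [power of a quotient]
= ((((((y^(-1))^(-4)) · (z^(-4))) / ((x^2)^(-4))) · ((y^(-1))^4)) · ((x^2)^4)) / (z^4)    [power of a product]
= ((((y^4 · (z^(-4))) / ((x^2)^(-4))) · ((y^(-1))^4)) · ((x^2)^4)) / (z^4)    [power of a power]
= ((((y^4 · z^(-4)) / x^(-8)) · ((y^(-1))^4)) · ((x^2)^4)) / (z^4)    [power of a power]
= ((((y^4 · z^(-4)) / x^(-8)) · y^(-4)) · ((x^2)^4)) / (z^4)    [power of a power]
= ((((y^4 · z^(-4)) / x^(-8)) · y^(-4)) · x^8) / (z^4)    [power of a power]
= x^16·z^(-8)    [quotient of powers; product of powers]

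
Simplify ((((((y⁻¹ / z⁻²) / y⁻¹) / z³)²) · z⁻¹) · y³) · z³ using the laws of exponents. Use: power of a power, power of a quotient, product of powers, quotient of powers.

y³

((((((y⁻¹ / z⁻²) / y⁻¹) / z³)²) · z⁻¹) · y³) · z³
= ((((((y⁻¹ / z⁻²) / y⁻¹)²) / ((z³)²)) · z⁻¹) · y³) · z³    [power of a quotient]
= ((((((y⁻¹ / z⁻²)²) / ((y⁻¹)²)) / ((z³)²)) · z⁻¹) · y³) · z³    [power of a quotient]
= (((((((y⁻¹)²) / ((z⁻²)²)) / ((y⁻¹)²)) / ((z³)²)) · z⁻¹) · y³) · z³    [power of a quotient]
= (((((y⁻² / ((z⁻²)²)) / ((y⁻¹)²)) / ((z³)²)) · z⁻¹) · y³) · z³    [power of a power]
= (((((y⁻² / z⁻⁴) / ((y⁻¹)²)) / ((z³)²)) · z⁻¹) · y³) · z³    [power of a power]
= (((((y⁻² / z⁻⁴) / y⁻²) / ((z³)²)) · z⁻¹) · y³) · z³    [power of a power]
= (((((y⁻² / z⁻⁴) / y⁻²) / z⁶) · z⁻¹) · y³) · z³    [power of a power]
= y³    [quotient of powers; product of powers]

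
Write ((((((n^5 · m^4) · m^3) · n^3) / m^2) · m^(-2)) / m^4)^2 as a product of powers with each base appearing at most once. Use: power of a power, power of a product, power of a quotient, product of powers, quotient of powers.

((((((n^5 · m^4) · m^3) · n^3) / m^2) · m^(-2)) / m^4)^2
= ((((((n^5 · m^4) · m^3) · n^3) / m^2) · m^(-2))^2) / ((m^4)^2)    [power of a quotient]
= ((((((n^5 · m^4) · m^3) · n^3) / m^2)^2) · ((m^(-2))^2)) / ((m^4)^2)    [power of a product]
= ((((((n^5 · m^4) · m^3) · n^3)^2) / ((m^2)^2)) · ((m^(-2))^2)) / ((m^4)^2)    [power of a quotient]
= ((((((n^5 · m^4) · m^3)^2) · ((n^3)^2)) / ((m^2)^2)) · ((m^(-2))^2)) / ((m^4)^2)    [power of a product]
= ((((((n^5 · m^4)^2) · ((m^3)^2)) · ((n^3)^2)) / ((m^2)^2)) · ((m^(-2))^2)) / ((m^4)^2)    [power of a product]
= (((((((n^5)^2) · ((m^4)^2)) · ((m^3)^2)) · ((n^3)^2)) / ((m^2)^2)) · ((m^(-2))^2)) / ((m^4)^2)    [power of a product]
= (((((n^10 · ((m^4)^2)) · ((m^3)^2)) · ((n^3)^2)) / ((m^2)^2)) · ((m^(-2))^2)) / ((m^4)^2)    [power of a power]
= (((((n^10 · m^8) · ((m^3)^2)) · ((n^3)^2)) / ((m^2)^2)) · ((m^(-2))^2)) / ((m^4)^2)    [power of a power]
= (((((n^10 · m^8) · m^6) · ((n^3)^2)) / ((m^2)^2)) · ((m^(-2))^2)) / ((m^4)^2)    [power of a power]
= (((((n^10 · m^8) · m^6) · n^6) / ((m^2)^2)) · ((m^(-2))^2)) / ((m^4)^2)    [power of a power]
= (((((n^10 · m^8) · m^6) · n^6) / m^4) · ((m^(-2))^2)) / ((m^4)^2)    [power of a power]
= (((((n^10 · m^8) · m^6) · n^6) / m^4) · m^(-4)) / ((m^4)^2)    [power of a power]
= (((((n^10 · m^8) · m^6) · n^6) / m^4) · m^(-4)) / m^8    [power of a power]
= m^(-2)n^16    [quotient of powers; product of powers]

m^(-2)n^16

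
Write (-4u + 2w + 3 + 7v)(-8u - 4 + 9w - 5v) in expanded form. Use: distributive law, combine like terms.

32u² - 8u - 52uw - 36uv + 19w + 18w² + 53vw - 12 - 43v - 35v²

(-4u + 2w + 3 + 7v)(-8u - 4 + 9w - 5v)
= 32u² + 16u - 36uw + 20uv - 16uw - 8w + 18w² - 10vw - 24u - 12 + 27w - 15v - 56uv - 28v + 63vw - 35v²    [distributive law]
= 32u² - 8u - 52uw - 36uv + 19w + 18w² + 53vw - 12 - 43v - 35v²    [combine like terms]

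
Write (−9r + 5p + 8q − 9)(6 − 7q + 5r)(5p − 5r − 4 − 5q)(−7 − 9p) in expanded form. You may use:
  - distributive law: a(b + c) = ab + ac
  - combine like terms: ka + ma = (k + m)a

(−9r + 5p + 8q − 9)(6 − 7q + 5r)(5p − 5r − 4 − 5q)(−7 − 9p)
= (−54r + 63qr − 45r^2 + 30p − 35pq + 25pr + 48q − 56q^2 + 40qr − 54 + 63q − 45r)(5p − 5r − 4 − 5q)(−7 − 9p)    [distributive law]
= (−99r + 103qr − 45r^2 + 30p − 35pq + 25pr + 111q − 56q^2 − 54)(5p − 5r − 4 − 5q)(−7 − 9p)    [combine like terms]
= (−495pr + 495r^2 + 396r + 495qr + 515pqr − 515qr^2 − 412qr − 515q^2r − 225pr^2 + 225r^3 + 180r^2 + 225qr^2 + 150p^2 − 150pr − 120p − 150pq − 175p^2q + 175pqr + 140pq + 175pq^2 + 125p^2r − 125pr^2 − 100pr − 125pqr + 555pq − 555qr − 444q − 555q^2 − 280pq^2 + 280q^2r + 224q^2 + 280q^3 − 270p + 270r + 216 + 270q)(−7 − 9p)    [distributive law]
= (−745pr + 675r^2 + 666r − 472qr + 565pqr − 290qr^2 − 235q^2r − 350pr^2 + 225r^3 + 150p^2 − 390p + 545pq − 175p^2q − 105pq^2 + 125p^2r − 174q − 331q^2 + 280q^3 + 216)(−7 − 9p)    [combine like terms]
= 5215pr + 6705p^2r − 4725r^2 − 6075pr^2 − 4662r − 5994pr + 3304qr + 4248pqr − 3955pqr − 5085p^2qr + 2030qr^2 + 2610pqr^2 + 1645q^2r + 2115pq^2r + 2450pr^2 + 3150p^2r^2 − 1575r^3 − 2025pr^3 − 1050p^2 − 1350p^3 + 2730p + 3510p^2 − 3815pq − 4905p^2q + 1225p^2q + 1575p^3q + 735pq^2 + 945p^2q^2 − 875p^2r − 1125p^3r + 1218q + 1566pq + 2317q^2 + 2979pq^2 − 1960q^3 − 2520pq^3 − 1512 − 1944p    [distributive law]
= −779pr + 5830p^2r − 4725r^2 − 3625pr^2 − 4662r + 3304qr + 293pqr − 5085p^2qr + 2030qr^2 + 2610pqr^2 + 1645q^2r + 2115pq^2r + 3150p^2r^2 − 1575r^3 − 2025pr^3 + 2460p^2 − 1350p^3 + 786p − 2249pq − 3680p^2q + 1575p^3q + 3714pq^2 + 945p^2q^2 − 1125p^3r + 1218q + 2317q^2 − 1960q^3 − 2520pq^3 − 1512    [combine like terms]

−779pr + 5830p^2r − 4725r^2 − 3625pr^2 − 4662r + 3304qr + 293pqr − 5085p^2qr + 2030qr^2 + 2610pqr^2 + 1645q^2r + 2115pq^2r + 3150p^2r^2 − 1575r^3 − 2025pr^3 + 2460p^2 − 1350p^3 + 786p − 2249pq − 3680p^2q + 1575p^3q + 3714pq^2 + 945p^2q^2 − 1125p^3r + 1218q + 2317q^2 − 1960q^3 − 2520pq^3 − 1512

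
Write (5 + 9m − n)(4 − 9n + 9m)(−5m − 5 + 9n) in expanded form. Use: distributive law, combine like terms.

(5 + 9m − n)(4 − 9n + 9m)(−5m − 5 + 9n)
= (20 − 45n + 45m + 36m − 81mn + 81m² − 4n + 9n² − 9mn)(−5m − 5 + 9n)    [distributive law]
= (20 − 49n + 81m − 90mn + 81m² + 9n²)(−5m − 5 + 9n)    [combine like terms]
= −100m − 100 + 180n + 245mn + 245n − 441n² − 405m² − 405m + 729mn + 450m²n + 450mn − 810mn² − 405m³ − 405m² + 729m²n − 45mn² − 45n² + 81n³    [distributive law]
= −505m − 100 + 425n + 1424mn − 486n² − 810m² + 1179m²n − 855mn² − 405m³ + 81n³    [combine like terms]

−505m − 100 + 425n + 1424mn − 486n² − 810m² + 1179m²n − 855mn² − 405m³ + 81n³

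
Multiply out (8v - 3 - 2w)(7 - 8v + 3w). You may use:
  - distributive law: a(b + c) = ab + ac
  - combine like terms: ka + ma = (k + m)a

(8v - 3 - 2w)(7 - 8v + 3w)
= 56v - 64v^2 + 24vw - 21 + 24v - 9w - 14w + 16vw - 6w^2    [distributive law]
= 80v - 64v^2 + 40vw - 21 - 23w - 6w^2    [combine like terms]

80v - 64v^2 + 40vw - 21 - 23w - 6w^2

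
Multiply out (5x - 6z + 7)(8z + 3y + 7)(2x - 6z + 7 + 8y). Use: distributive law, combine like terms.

80x^2z - 336xz^2 + 98xz + 194xyz + 30x^2y + 427xy + 120xy^2 + 70x^2 + 343x + 288z^3 - 420z^2 - 276yz^2 - 140yz - 144y^2z - 196z + 539y + 168y^2 + 343

(5x - 6z + 7)(8z + 3y + 7)(2x - 6z + 7 + 8y)
= (40xz + 15xy + 35x - 48z^2 - 18yz - 42z + 56z + 21y + 49)(2x - 6z + 7 + 8y)    [distributive law]
= (40xz + 15xy + 35x - 48z^2 - 18yz + 14z + 21y + 49)(2x - 6z + 7 + 8y)    [combine like terms]
= 80x^2z - 240xz^2 + 280xz + 320xyz + 30x^2y - 90xyz + 105xy + 120xy^2 + 70x^2 - 210xz + 245x + 280xy - 96xz^2 + 288z^3 - 336z^2 - 384yz^2 - 36xyz + 108yz^2 - 126yz - 144y^2z + 28xz - 84z^2 + 98z + 112yz + 42xy - 126yz + 147y + 168y^2 + 98x - 294z + 343 + 392y    [distributive law]
= 80x^2z - 336xz^2 + 98xz + 194xyz + 30x^2y + 427xy + 120xy^2 + 70x^2 + 343x + 288z^3 - 420z^2 - 276yz^2 - 140yz - 144y^2z - 196z + 539y + 168y^2 + 343    [combine like terms]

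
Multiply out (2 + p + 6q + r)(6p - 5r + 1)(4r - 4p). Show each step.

(2 + p + 6q + r)(6p - 5r + 1)(4r - 4p)
= (12p - 10r + 2 + 6p^2 - 5pr + p + 36pq - 30qr + 6q + 6pr - 5r^2 + r)(4r - 4p)    [distributive law]
= (13p - 9r + 2 + 6p^2 + pr + 36pq - 30qr + 6q - 5r^2)(4r - 4p)    [combine like terms]
= 52pr - 52p^2 - 36r^2 + 36pr + 8r - 8p + 24p^2r - 24p^3 + 4pr^2 - 4p^2r + 144pqr - 144p^2q - 120qr^2 + 120pqr + 24qr - 24pq - 20r^3 + 20pr^2    [distributive law]
= 88pr - 52p^2 - 36r^2 + 8r - 8p + 20p^2r - 24p^3 + 24pr^2 + 264pqr - 144p^2q - 120qr^2 + 24qr - 24pq - 20r^3    [combine like terms]

88pr - 52p^2 - 36r^2 + 8r - 8p + 20p^2r - 24p^3 + 24pr^2 + 264pqr - 144p^2q - 120qr^2 + 24qr - 24pq - 20r^3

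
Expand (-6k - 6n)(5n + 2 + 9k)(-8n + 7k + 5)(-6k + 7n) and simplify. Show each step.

-3864k^2n^2 + 1794kn^3 - 1710k^3n - 30k^2n - 2532kn^2 + 2124k^3 + 360k^2 - 60kn + 2268k^4 + 1680n^4 - 378n^3 - 420n^2

(-6k - 6n)(5n + 2 + 9k)(-8n + 7k + 5)(-6k + 7n)
= (-30kn - 12k - 54k^2 - 30n^2 - 12n - 54kn)(-8n + 7k + 5)(-6k + 7n)    [distributive law]
= (-84kn - 12k - 54k^2 - 30n^2 - 12n)(-8n + 7k + 5)(-6k + 7n)    [combine like terms]
= (672kn^2 - 588k^2n - 420kn + 96kn - 84k^2 - 60k + 432k^2n - 378k^3 - 270k^2 + 240n^3 - 210kn^2 - 150n^2 + 96n^2 - 84kn - 60n)(-6k + 7n)    [distributive law]
= (462kn^2 - 156k^2n - 408kn - 354k^2 - 60k - 378k^3 + 240n^3 - 54n^2 - 60n)(-6k + 7n)    [combine like terms]
= -2772k^2n^2 + 3234kn^3 + 936k^3n - 1092k^2n^2 + 2448k^2n - 2856kn^2 + 2124k^3 - 2478k^2n + 360k^2 - 420kn + 2268k^4 - 2646k^3n - 1440kn^3 + 1680n^4 + 324kn^2 - 378n^3 + 360kn - 420n^2    [distributive law]
= -3864k^2n^2 + 1794kn^3 - 1710k^3n - 30k^2n - 2532kn^2 + 2124k^3 + 360k^2 - 60kn + 2268k^4 + 1680n^4 - 378n^3 - 420n^2    [combine like terms]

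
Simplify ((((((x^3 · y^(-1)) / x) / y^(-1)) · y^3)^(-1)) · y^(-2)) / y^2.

x^(-2)y^(-7)

((((((x^3 · y^(-1)) / x) / y^(-1)) · y^3)^(-1)) · y^(-2)) / y^2
= ((((((x^3 · y^(-1)) / x) / y^(-1))^(-1)) · ((y^3)^(-1))) · y^(-2)) / y^2    [power of a product]
= ((((((x^3 · y^(-1)) / x)^(-1)) / ((y^(-1))^(-1))) · ((y^3)^(-1))) · y^(-2)) / y^2    [power of a quotient]
= ((((((x^3 · y^(-1))^(-1)) / (x^(-1))) / ((y^(-1))^(-1))) · ((y^3)^(-1))) · y^(-2)) / y^2    [power of a quotient]
= (((((((x^3)^(-1)) · ((y^(-1))^(-1))) / (x^(-1))) / ((y^(-1))^(-1))) · ((y^3)^(-1))) · y^(-2)) / y^2    [power of a product]
= (((((x^(-3) · ((y^(-1))^(-1))) / (x^(-1))) / ((y^(-1))^(-1))) · ((y^3)^(-1))) · y^(-2)) / y^2    [power of a power]
= (((((x^(-3) · y) / (x^(-1))) / ((y^(-1))^(-1))) · ((y^3)^(-1))) · y^(-2)) / y^2    [power of a power]
= (((((x^(-3) · y) / x^(-1)) / y) · ((y^3)^(-1))) · y^(-2)) / y^2    [power of a power]
= (((((x^(-3) · y) / x^(-1)) / y) · y^(-3)) · y^(-2)) / y^2    [power of a power]
= x^(-2)y^(-7)    [quotient of powers; product of powers]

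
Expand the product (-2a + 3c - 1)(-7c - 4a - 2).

2ac + 8a^2 + 8a - 21c^2 + c + 2

(-2a + 3c - 1)(-7c - 4a - 2)
= 14ac + 8a^2 + 4a - 21c^2 - 12ac - 6c + 7c + 4a + 2    [distributive law]
= 2ac + 8a^2 + 8a - 21c^2 + c + 2    [combine like terms]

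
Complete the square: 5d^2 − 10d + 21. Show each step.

5(d − 1)^2 + 16

5d^2 − 10d + 21
= 5(d^2 − 2d) + 21    [factor out 5 from the d-terms]
= 5(d^2 − 2d + 1 − 1) + 21    [add and subtract 1 inside the bracket]
= 5(d − 1)^2 − 5 + 21    [perfect-square identity]
= 5(d − 1)^2 + 16    [combine constants]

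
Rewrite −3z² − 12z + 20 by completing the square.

−3(z + 2)² + 32

−3z² − 12z + 20
= −3(z² + 4z) + 20    [factor out -3 from the z-terms]
= −3(z² + 4z + 4 − 4) + 20    [add and subtract 4 inside the bracket]
= −3(z + 2)² + 12 + 20    [perfect-square identity]
= −3(z + 2)² + 32    [combine constants]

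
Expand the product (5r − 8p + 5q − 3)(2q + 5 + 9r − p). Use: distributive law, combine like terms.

(5r − 8p + 5q − 3)(2q + 5 + 9r − p)
= 10qr + 25r + 45r² − 5pr − 16pq − 40p − 72pr + 8p² + 10q² + 25q + 45qr − 5pq − 6q − 15 − 27r + 3p    [distributive law]
= 55qr − 2r + 45r² − 77pr − 21pq − 37p + 8p² + 10q² + 19q − 15    [combine like terms]

55qr − 2r + 45r² − 77pr − 21pq − 37p + 8p² + 10q² + 19q − 15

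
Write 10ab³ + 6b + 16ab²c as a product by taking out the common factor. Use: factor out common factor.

10ab³ + 6b + 16ab²c
= 2(5ab³ + 3b + 8ab²c)    [factor out 2]
= 2b(5ab² + 3 + 8abc)    [factor out b]

2b(5ab² + 3 + 8abc)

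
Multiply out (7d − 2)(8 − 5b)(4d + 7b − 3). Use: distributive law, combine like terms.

(7d − 2)(8 − 5b)(4d + 7b − 3)
= (56d − 35bd − 16 + 10b)(4d + 7b − 3)    [distributive law]
= 224d^2 + 392bd − 168d − 140bd^2 − 245b^2d + 105bd − 64d − 112b + 48 + 40bd + 70b^2 − 30b    [distributive law]
= 224d^2 + 537bd − 232d − 140bd^2 − 245b^2d − 142b + 48 + 70b^2    [combine like terms]

224d^2 + 537bd − 232d − 140bd^2 − 245b^2d − 142b + 48 + 70b^2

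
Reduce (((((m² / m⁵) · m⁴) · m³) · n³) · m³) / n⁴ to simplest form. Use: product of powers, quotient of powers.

m⁷n⁻¹

(((((m² / m⁵) · m⁴) · m³) · n³) · m³) / n⁴
= ((((m⁻³ · m⁴) · m³) · n³) · m³) / n⁴    [quotient of powers]
= (((m · m³) · n³) · m³) / n⁴    [product of powers]
= ((m⁴ · n³) · m³) / n⁴    [product of powers]
= m⁷n⁻¹    [quotient of powers; product of powers]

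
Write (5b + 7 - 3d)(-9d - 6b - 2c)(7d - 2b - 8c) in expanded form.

(5b + 7 - 3d)(-9d - 6b - 2c)(7d - 2b - 8c)
= (-45bd - 30b^2 - 10bc - 63d - 42b - 14c + 27d^2 + 18bd + 6cd)(7d - 2b - 8c)    [distributive law]
= (-27bd - 30b^2 - 10bc - 63d - 42b - 14c + 27d^2 + 6cd)(7d - 2b - 8c)    [combine like terms]
= -189bd^2 + 54b^2d + 216bcd - 210b^2d + 60b^3 + 240b^2c - 70bcd + 20b^2c + 80bc^2 - 441d^2 + 126bd + 504cd - 294bd + 84b^2 + 336bc - 98cd + 28bc + 112c^2 + 189d^3 - 54bd^2 - 216cd^2 + 42cd^2 - 12bcd - 48c^2d    [distributive law]
= -243bd^2 - 156b^2d + 134bcd + 60b^3 + 260b^2c + 80bc^2 - 441d^2 - 168bd + 406cd + 84b^2 + 364bc + 112c^2 + 189d^3 - 174cd^2 - 48c^2d    [combine like terms]

-243bd^2 - 156b^2d + 134bcd + 60b^3 + 260b^2c + 80bc^2 - 441d^2 - 168bd + 406cd + 84b^2 + 364bc + 112c^2 + 189d^3 - 174cd^2 - 48c^2d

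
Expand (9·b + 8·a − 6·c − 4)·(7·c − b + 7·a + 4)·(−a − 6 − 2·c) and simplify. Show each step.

−179·a·b·c − 494·b·c − 138·b·c² + 9·a·b² + 54·b² + 18·b²·c − 55·a²·b − 370·a·b − 240·b − 126·a²·c − 40·a·c + 14·a·c² − 56·a³ − 340·a² − 8·a + 356·c² + 84·c³ + 344·c + 96

(9·b + 8·a − 6·c − 4)·(7·c − b + 7·a + 4)·(−a − 6 − 2·c)
= (63·b·c − 9·b² + 63·a·b + 36·b + 56·a·c − 8·a·b + 56·a² + 32·a − 42·c² + 6·b·c − 42·a·c − 24·c − 28·c + 4·b − 28·a − 16)·(−a − 6 − 2·c)    [distributive law]
= (69·b·c − 9·b² + 55·a·b + 40·b + 14·a·c + 56·a² + 4·a − 42·c² − 52·c − 16)·(−a − 6 − 2·c)    [combine like terms]
= −69·a·b·c − 414·b·c − 138·b·c² + 9·a·b² + 54·b² + 18·b²·c − 55·a²·b − 330·a·b − 110·a·b·c − 40·a·b − 240·b − 80·b·c − 14·a²·c − 84·a·c − 28·a·c² − 56·a³ − 336·a² − 112·a²·c − 4·a² − 24·a − 8·a·c + 42·a·c² + 252·c² + 84·c³ + 52·a·c + 312·c + 104·c² + 16·a + 96 + 32·c    [distributive law]
= −179·a·b·c − 494·b·c − 138·b·c² + 9·a·b² + 54·b² + 18·b²·c − 55·a²·b − 370·a·b − 240·b − 126·a²·c − 40·a·c + 14·a·c² − 56·a³ − 340·a² − 8·a + 356·c² + 84·c³ + 344·c + 96    [combine like terms]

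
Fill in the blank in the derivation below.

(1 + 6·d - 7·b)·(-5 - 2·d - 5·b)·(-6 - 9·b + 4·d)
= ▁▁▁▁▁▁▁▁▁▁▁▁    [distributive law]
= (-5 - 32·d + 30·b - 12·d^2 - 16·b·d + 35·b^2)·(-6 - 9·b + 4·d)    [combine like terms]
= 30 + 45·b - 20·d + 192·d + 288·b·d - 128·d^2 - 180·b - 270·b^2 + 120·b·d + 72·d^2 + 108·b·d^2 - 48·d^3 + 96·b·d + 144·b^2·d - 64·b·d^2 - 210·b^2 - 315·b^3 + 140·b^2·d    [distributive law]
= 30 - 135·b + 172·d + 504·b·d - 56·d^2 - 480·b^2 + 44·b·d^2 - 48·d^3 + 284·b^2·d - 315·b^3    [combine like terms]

After distributive law, the bracketed line is:

(-5 - 2·d - 5·b - 30·d - 12·d^2 - 30·b·d + 35·b + 14·b·d + 35·b^2)·(-6 - 9·b + 4·d)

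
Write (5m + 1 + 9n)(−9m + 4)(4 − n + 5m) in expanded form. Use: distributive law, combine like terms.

(5m + 1 + 9n)(−9m + 4)(4 − n + 5m)
= (−45m^2 + 20m − 9m + 4 − 81mn + 36n)(4 − n + 5m)    [distributive law]
= (−45m^2 + 11m + 4 − 81mn + 36n)(4 − n + 5m)    [combine like terms]
= −180m^2 + 45m^2n − 225m^3 + 44m − 11mn + 55m^2 + 16 − 4n + 20m − 324mn + 81mn^2 − 405m^2n + 144n − 36n^2 + 180mn    [distributive law]
= −125m^2 − 360m^2n − 225m^3 + 64m − 155mn + 16 + 140n + 81mn^2 − 36n^2    [combine like terms]

−125m^2 − 360m^2n − 225m^3 + 64m − 155mn + 16 + 140n + 81mn^2 − 36n^2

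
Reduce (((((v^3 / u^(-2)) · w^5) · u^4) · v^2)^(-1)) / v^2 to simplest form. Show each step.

(((((v^3 / u^(-2)) · w^5) · u^4) · v^2)^(-1)) / v^2
= (((((v^3 / u^(-2)) · w^5) · u^4)^(-1)) · ((v^2)^(-1))) / v^2    [power of a product]
= (((((v^3 / u^(-2)) · w^5)^(-1)) · ((u^4)^(-1))) · ((v^2)^(-1))) / v^2    [power of a product]
= (((((v^3 / u^(-2))^(-1)) · ((w^5)^(-1))) · ((u^4)^(-1))) · ((v^2)^(-1))) / v^2    [power of a product]
= ((((((v^3)^(-1)) / ((u^(-2))^(-1))) · ((w^5)^(-1))) · ((u^4)^(-1))) · ((v^2)^(-1))) / v^2    [power of a quotient]
= ((((v^(-3) / ((u^(-2))^(-1))) · ((w^5)^(-1))) · ((u^4)^(-1))) · ((v^2)^(-1))) / v^2    [power of a power]
= ((((v^(-3) / u^2) · ((w^5)^(-1))) · ((u^4)^(-1))) · ((v^2)^(-1))) / v^2    [power of a power]
= ((((v^(-3) / u^2) · w^(-5)) · ((u^4)^(-1))) · ((v^2)^(-1))) / v^2    [power of a power]
= ((((v^(-3) / u^2) · w^(-5)) · u^(-4)) · ((v^2)^(-1))) / v^2    [power of a power]
= ((((v^(-3) / u^2) · w^(-5)) · u^(-4)) · v^(-2)) / v^2    [power of a power]
= u^(-6)·v^(-7)·w^(-5)    [quotient of powers; product of powers]

u^(-6)·v^(-7)·w^(-5)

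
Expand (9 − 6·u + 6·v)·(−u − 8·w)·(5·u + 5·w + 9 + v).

9·u^2 + 27·u·w − 81·u − 63·u·v − 360·w^2 − 648·w − 504·v·w + 30·u^3 + 270·u^2·w − 24·u^2·v + 240·u·w^2 − 222·u·v·w − 6·u·v^2 − 240·v·w^2 − 48·v^2·w

(9 − 6·u + 6·v)·(−u − 8·w)·(5·u + 5·w + 9 + v)
= (−9·u − 72·w + 6·u^2 + 48·u·w − 6·u·v − 48·v·w)·(5·u + 5·w + 9 + v)    [distributive law]
= −45·u^2 − 45·u·w − 81·u − 9·u·v − 360·u·w − 360·w^2 − 648·w − 72·v·w + 30·u^3 + 30·u^2·w + 54·u^2 + 6·u^2·v + 240·u^2·w + 240·u·w^2 + 432·u·w + 48·u·v·w − 30·u^2·v − 30·u·v·w − 54·u·v − 6·u·v^2 − 240·u·v·w − 240·v·w^2 − 432·v·w − 48·v^2·w    [distributive law]
= 9·u^2 + 27·u·w − 81·u − 63·u·v − 360·w^2 − 648·w − 504·v·w + 30·u^3 + 270·u^2·w − 24·u^2·v + 240·u·w^2 − 222·u·v·w − 6·u·v^2 − 240·v·w^2 − 48·v^2·w    [combine like terms]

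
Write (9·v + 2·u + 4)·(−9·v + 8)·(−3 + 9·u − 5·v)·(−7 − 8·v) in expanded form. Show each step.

1703·v^2 − 3339·v^3 + 2089·u·v^2 + 5112·u·v^3 − 3240·v^4 + 2644·v − 4006·u·v − 18·u^2·v + 1296·u^2·v^2 − 1680·u − 1008·u^2 + 672

(9·v + 2·u + 4)·(−9·v + 8)·(−3 + 9·u − 5·v)·(−7 − 8·v)
= (−81·v^2 + 72·v − 18·u·v + 16·u − 36·v + 32)·(−3 + 9·u − 5·v)·(−7 − 8·v)    [distributive law]
= (−81·v^2 + 36·v − 18·u·v + 16·u + 32)·(−3 + 9·u − 5·v)·(−7 − 8·v)    [combine like terms]
= (243·v^2 − 729·u·v^2 + 405·v^3 − 108·v + 324·u·v − 180·v^2 + 54·u·v − 162·u^2·v + 90·u·v^2 − 48·u + 144·u^2 − 80·u·v − 96 + 288·u − 160·v)·(−7 − 8·v)    [distributive law]
= (63·v^2 − 639·u·v^2 + 405·v^3 − 268·v + 298·u·v − 162·u^2·v + 240·u + 144·u^2 − 96)·(−7 − 8·v)    [combine like terms]
= −441·v^2 − 504·v^3 + 4473·u·v^2 + 5112·u·v^3 − 2835·v^3 − 3240·v^4 + 1876·v + 2144·v^2 − 2086·u·v − 2384·u·v^2 + 1134·u^2·v + 1296·u^2·v^2 − 1680·u − 1920·u·v − 1008·u^2 − 1152·u^2·v + 672 + 768·v    [distributive law]
= 1703·v^2 − 3339·v^3 + 2089·u·v^2 + 5112·u·v^3 − 3240·v^4 + 2644·v − 4006·u·v − 18·u^2·v + 1296·u^2·v^2 − 1680·u − 1008·u^2 + 672    [combine like terms]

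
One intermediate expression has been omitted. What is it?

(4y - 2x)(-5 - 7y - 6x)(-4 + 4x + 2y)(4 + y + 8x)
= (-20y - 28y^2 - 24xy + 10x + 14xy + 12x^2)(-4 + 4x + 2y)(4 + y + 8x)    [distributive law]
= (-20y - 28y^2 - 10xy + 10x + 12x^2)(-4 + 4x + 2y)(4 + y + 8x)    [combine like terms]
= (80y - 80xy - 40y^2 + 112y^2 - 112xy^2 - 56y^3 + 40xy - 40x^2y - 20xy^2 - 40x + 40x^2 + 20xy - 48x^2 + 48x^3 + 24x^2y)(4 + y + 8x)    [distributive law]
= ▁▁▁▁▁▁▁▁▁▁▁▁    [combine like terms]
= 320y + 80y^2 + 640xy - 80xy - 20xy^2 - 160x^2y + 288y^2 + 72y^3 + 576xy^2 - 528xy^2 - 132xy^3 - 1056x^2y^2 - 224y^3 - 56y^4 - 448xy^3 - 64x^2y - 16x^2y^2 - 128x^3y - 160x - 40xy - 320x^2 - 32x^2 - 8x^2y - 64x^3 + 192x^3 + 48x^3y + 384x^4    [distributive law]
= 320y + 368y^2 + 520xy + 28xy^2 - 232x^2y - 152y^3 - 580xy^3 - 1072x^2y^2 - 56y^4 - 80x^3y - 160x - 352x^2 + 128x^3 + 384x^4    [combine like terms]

Applying combine like terms to the line above:

(80y - 20xy + 72y^2 - 132xy^2 - 56y^3 - 16x^2y - 40x - 8x^2 + 48x^3)(4 + y + 8x)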